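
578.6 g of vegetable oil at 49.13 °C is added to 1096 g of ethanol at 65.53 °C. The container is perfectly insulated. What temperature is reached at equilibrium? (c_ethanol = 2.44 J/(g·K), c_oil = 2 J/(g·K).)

Energy conservation, ΣQ = 0:
1096·2.44·(T − 65.53) + 578.6·2·(T − 49.13) = 0
2674.2(T − 65.53) + 1157.2(T − 49.13) = 0
3831.4 T = 232096
T ≈ 60.58 °C

T_f ≈ 60.6 °C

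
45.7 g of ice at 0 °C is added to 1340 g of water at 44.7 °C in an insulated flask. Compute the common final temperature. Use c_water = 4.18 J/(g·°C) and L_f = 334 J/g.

Sum of m c ΔT and latent-heat terms is zero:
latent heat to melt: 45.7·334 = 15264; warm the meltwater: 191.03 T; water cools: 1340·4.18·(T − 44.7) = 5601.2(T − 44.7)
5792.2 T = 250374 − 15264 = 235110
T ≈ 40.59 °C — above 0 °C, consistent with complete melting.

T_f ≈ 40.6 °C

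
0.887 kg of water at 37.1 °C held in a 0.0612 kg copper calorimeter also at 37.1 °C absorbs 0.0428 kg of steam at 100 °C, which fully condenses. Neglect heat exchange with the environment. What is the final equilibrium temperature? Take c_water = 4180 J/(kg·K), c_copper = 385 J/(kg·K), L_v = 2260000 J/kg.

T_f ≈ 64.7 °C

Conservation of energy gives ΣQ = 0:
steam→water at 100 °C releases m L_v = 0.0428×2260000 = 96728
  condensate cools 100→T: 0.0428×4180×(T − 100) = 178.9(T − 100)
  water warms: 0.887×4180×(T − 37.1) = 3707.7(T − 37.1)
  copper cup: 0.0612×385×(T − 37.1) = 23.56(T − 37.1)
3910.1 T = 96728 + 17890 + 138428 = 253047
T ≈ 64.72 °C — below 100 °C, confirming all the steam condensed.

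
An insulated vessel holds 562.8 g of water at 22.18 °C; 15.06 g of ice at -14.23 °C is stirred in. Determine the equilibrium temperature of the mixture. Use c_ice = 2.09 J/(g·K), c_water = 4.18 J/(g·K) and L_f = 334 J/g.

T_f ≈ 19.3 °C

Taking heat into each body as positive, Σ m c ΔT = 0:
ice -14.23→0 °C: 15.06·2.09·14.23 = 447.89
  fusion: m_ice L_f = 15.06·334 = 5030
  meltwater 0→T: 15.06·4.18·T = 62.95 T
  water: 2352.5(T − 22.18)
2415.5 T = 52179 − 5477.9 = 46701
T ≈ 19.33 °C — above 0 °C, consistent with complete melting.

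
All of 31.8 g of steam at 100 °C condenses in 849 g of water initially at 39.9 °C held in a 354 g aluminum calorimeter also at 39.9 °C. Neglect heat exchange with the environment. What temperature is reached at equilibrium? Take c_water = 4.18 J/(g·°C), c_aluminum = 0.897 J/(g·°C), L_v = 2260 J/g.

Heat gained plus heat lost sum to zero:
steam→water at 100 °C releases m L_v = 31.8·2260 = 71868; condensate cools 100→T: 31.8·4.18·(T − 100) = 132.92(T − 100); original water: 3548.8(T − 39.9); aluminum cup: 354·0.897·(T − 39.9) = 317.54(T − 39.9)
3999.3 T = 71868 + 13292 + 154268 = 239428
T ≈ 59.87 °C — below 100 °C, confirming all the steam condensed.

T_f ≈ 59.9 °C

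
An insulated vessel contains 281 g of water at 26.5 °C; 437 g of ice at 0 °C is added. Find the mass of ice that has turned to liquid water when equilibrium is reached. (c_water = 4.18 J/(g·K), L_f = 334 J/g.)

m_melted ≈ 93.2 g

Water can give up m c ΔT = 281×4.18×26.5 = 31126 J before reaching 0 °C.
Fully melting the ice requires m_ice L_f = 437×334 = 145958 J.
31126 J < 145958 J, so only part of the ice melts and the system sits at 0 °C.
Mass melted = 31126/334 ≈ 93.19 g.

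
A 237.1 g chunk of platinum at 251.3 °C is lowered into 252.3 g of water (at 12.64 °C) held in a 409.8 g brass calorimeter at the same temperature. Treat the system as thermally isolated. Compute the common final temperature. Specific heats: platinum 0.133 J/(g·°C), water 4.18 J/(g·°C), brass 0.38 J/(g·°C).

Heat gained plus heat lost sum to zero:
237.1·0.133·(T − 251.3) + 252.3·4.18·(T − 12.64) + 409.8·0.38·(T − 12.64) = 0
31.53(T − 251.3) + 1054.6(T − 12.64) + 155.72(T − 12.64) = 0
1241.9 T = 23223
T = 23223 / 1241.9 = 18.7 °C

T_f ≈ 18.7 °C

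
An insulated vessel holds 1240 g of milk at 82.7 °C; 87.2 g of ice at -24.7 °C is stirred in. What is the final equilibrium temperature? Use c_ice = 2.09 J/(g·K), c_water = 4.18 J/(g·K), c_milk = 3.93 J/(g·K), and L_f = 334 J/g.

Heat gained plus heat lost sum to zero:
ice -24.7→0 °C: 87.2×2.09×24.7 = 4501.5; latent heat to melt: 87.2×334 = 29125; warm the meltwater: 364.5 T; milk: 4873.2(T − 82.7)
5237.7 T = 403014 − 33626 = 369387
T ≈ 70.52 °C — above 0 °C, consistent with complete melting.

T_f ≈ 70.5 °C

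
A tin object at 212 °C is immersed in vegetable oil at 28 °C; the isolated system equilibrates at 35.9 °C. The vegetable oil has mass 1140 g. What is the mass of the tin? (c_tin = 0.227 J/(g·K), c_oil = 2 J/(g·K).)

Taking heat into each body as positive, Σ m c ΔT = 0:
m·0.227·(35.9 − 212) + 1140·2·(35.9 − 28) = 0
-39.97 m = -18012
m = -18012/-39.97 ≈ 450.6 g

m ≈ 451 g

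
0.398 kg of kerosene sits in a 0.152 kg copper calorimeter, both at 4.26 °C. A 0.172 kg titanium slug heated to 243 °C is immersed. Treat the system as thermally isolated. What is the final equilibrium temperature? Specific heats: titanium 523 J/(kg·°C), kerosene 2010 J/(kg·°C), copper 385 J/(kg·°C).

Energy conservation, ΣQ = 0:
0.172*523*(T − 243) + 0.398*2010*(T − 4.26) + 0.152*385*(T − 4.26) = 0
(89.96 + 799.98 + 58.52) T = 89.96*243 + 799.98*4.26 + 58.52*4.26
T ≈ 26.90 °C

T_f ≈ 26.9 °C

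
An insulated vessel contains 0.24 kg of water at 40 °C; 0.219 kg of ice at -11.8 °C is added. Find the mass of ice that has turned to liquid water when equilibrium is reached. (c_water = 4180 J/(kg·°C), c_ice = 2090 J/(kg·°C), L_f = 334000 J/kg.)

m_melted ≈ 0.104 kg

Cooling the water to 0 °C releases 0.24×4180×40 = 40128 J.
Warming the ice to 0 °C takes 0.219×2090×11.8 = 5401 J, leaving 34727 J for melting.
To melt every bit of ice: 0.219×334000 = 73146 J.
That's not enough to melt it all — equilibrium is at 0 °C with ice remaining.
m_melted×334000 = 34727  ⇒  m_melted ≈ 0.104 kg.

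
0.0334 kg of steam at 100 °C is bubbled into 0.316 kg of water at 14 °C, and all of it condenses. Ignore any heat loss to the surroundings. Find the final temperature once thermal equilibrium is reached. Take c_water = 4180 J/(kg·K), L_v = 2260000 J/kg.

T_f ≈ 73.9 °C

Sum of m c ΔT and latent-heat terms is zero:
latent heat released on condensation: 0.0334·2260000 = 75484; condensate cools 100→T: 0.0334·4180·(T − 100) = 139.61(T − 100); original water: 1320.9(T − 14)
1460.5 T = 75484 + 13961 + 18492 = 107938
T ≈ 73.90 °C (< 100 °C, so full condensation is consistent).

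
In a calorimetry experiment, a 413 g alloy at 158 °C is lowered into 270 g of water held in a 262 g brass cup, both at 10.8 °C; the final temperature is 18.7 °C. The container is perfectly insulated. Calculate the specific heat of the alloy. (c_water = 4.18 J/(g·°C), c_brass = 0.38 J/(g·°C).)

Let T be the final temperature. ΣQ_i = 0:
413×c×(18.7 − 158) + 270×4.18×(18.7 − 10.8) + 262×0.38×(18.7 − 10.8) = 0
-57531 c = -9702.5
c = -9702.5/-57531 ≈ 0.1686 J/(g·°C)

c ≈ 0.169 J/(g·°C)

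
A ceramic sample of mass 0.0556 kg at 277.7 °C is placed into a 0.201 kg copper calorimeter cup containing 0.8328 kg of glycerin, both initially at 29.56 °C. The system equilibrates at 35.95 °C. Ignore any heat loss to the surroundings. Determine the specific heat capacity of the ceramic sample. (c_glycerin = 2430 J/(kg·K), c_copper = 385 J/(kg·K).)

Heat gained plus heat lost sum to zero:
0.0556·c·(35.95 − 277.7) + 0.8328·2430·(35.95 − 29.56) + 0.201·385·(35.95 − 29.56) = 0
-13.44 c = -13426
c = -13426/-13.44 ≈ 998.9 J/(kg·K)

c ≈ 999 J/(kg·K)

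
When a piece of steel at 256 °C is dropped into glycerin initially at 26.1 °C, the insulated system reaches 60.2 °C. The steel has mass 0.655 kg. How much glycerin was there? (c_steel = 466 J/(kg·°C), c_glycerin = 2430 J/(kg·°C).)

Net heat exchanged in the isolated system is zero:
0.655·466·(60.2 − 256) + m·2430·(60.2 − 26.1) = 0
82863 m = 59764
m = 59764/82863 ≈ 0.7212 kg

m ≈ 0.721 kg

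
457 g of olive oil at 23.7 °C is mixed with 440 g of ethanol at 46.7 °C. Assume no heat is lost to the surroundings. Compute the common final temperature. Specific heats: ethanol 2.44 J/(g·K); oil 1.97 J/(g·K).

T_f ≈ 36.2 °C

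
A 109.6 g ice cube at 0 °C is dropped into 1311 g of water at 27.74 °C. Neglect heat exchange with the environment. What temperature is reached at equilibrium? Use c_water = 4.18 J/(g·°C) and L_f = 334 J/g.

T_f ≈ 19.4 °C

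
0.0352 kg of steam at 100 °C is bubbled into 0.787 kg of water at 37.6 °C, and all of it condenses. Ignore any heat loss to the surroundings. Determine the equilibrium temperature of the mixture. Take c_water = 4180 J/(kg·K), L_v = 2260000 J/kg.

Heat gained plus heat lost sum to zero:
condense steam: −0.0352×2260000 = −79552; condensed water 100 °C→T: 147.14(T − 100); original water: 3289.7(T − 37.6)
3436.8 T = 79552 + 14714 + 123691 = 217957
T ≈ 63.42 °C — below 100 °C, confirming all the steam condensed.

T_f ≈ 63.4 °C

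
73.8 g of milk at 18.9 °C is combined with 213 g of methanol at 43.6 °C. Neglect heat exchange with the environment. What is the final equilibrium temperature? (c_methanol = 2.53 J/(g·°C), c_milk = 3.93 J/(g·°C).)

Taking heat into each body as positive, Σ m c ΔT = 0:
213*2.53*(T − 43.6) + 73.8*3.93*(T − 18.9) = 0
(538.89 + 290.03) T = 538.89*43.6 + 290.03*18.9
T ≈ 34.96 °C

T_f ≈ 35.0 °C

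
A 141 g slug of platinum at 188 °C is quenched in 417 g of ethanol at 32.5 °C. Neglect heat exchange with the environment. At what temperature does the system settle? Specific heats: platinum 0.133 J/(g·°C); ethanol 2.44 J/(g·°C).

T_f ≈ 35.3 °C

Let T be the final temperature. ΣQ_i = 0:
141×0.133×(T − 188) + 417×2.44×(T − 32.5) = 0
1036.2 T = 36594
T = 36594/1036.2 ≈ 35.31 °C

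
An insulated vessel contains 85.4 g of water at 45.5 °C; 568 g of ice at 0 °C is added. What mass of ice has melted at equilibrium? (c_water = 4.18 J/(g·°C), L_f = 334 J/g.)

m_melted ≈ 48.6 g

Heat available from the water dropping to 0 °C: 85.4×4.18×45.5 = 16242 J.
Fully melting the ice requires m_ice L_f = 568×334 = 189712 J.
Since 16242 < 189712 J, not all the ice melts; equilibrium is at 0 °C.
m_melted×334 = 16242  ⇒  m_melted ≈ 48.63 g.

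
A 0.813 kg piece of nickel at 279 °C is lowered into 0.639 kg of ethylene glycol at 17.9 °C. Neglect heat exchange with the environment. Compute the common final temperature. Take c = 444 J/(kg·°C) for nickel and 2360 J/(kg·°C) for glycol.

T_f ≈ 68.3 °C

Let T be the final temperature. ΣQ_i = 0:
0.813·444·(T − 279) + 0.639·2360·(T − 17.9) = 0
(360.97 + 1508) T = 360.97·279 + 1508·17.9
T = 127705/1869 ≈ 68.33 °C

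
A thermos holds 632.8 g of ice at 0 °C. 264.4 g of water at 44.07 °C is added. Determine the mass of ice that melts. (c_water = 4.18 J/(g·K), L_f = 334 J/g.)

Cooling the water to 0 °C releases 264.4·4.18·44.07 = 48706 J.
To melt every bit of ice: 632.8·334 = 211355 J.
48706 J < 211355 J, so only part of the ice melts and the system sits at 0 °C.
m_melted·334 = 48706  ⇒  m_melted ≈ 145.8 g.

m_melted ≈ 146 g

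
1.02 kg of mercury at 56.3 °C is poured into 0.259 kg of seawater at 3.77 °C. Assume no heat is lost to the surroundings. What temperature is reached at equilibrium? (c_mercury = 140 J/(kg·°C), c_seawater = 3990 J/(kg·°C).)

Let T be the final temperature. ΣQ_i = 0:
1.02*140*(T − 56.3) + 0.259*3990*(T − 3.77) = 0
142.8(T − 56.3) + 1033.4(T − 3.77) = 0
1176.2 T = 11936
T = 11936/1176.2 ≈ 10.15 °C

T_f ≈ 10.1 °C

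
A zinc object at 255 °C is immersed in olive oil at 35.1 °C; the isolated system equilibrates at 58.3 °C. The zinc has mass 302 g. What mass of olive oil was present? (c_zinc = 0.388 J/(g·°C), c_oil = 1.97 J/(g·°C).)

Energy conservation, ΣQ = 0:
302·0.388·(58.3 − 255) + m·1.97·(58.3 − 35.1) = 0
45.7 m = 23049
m = 23049/45.7 ≈ 504.3 g

m ≈ 504 g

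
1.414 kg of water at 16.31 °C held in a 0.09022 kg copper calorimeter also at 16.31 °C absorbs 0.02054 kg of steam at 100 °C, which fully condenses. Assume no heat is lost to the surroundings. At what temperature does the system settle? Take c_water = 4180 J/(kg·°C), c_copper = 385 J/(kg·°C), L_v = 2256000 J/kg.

T_f ≈ 25.2 °C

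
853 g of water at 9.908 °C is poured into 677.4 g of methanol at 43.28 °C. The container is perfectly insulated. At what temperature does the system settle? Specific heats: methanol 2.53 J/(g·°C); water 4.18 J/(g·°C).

T_f is the heat-capacity-weighted average of the initial temperatures:
T_f = (1713.8·43.28 + 3565.5·9.908) / (1713.8 + 3565.5)
    = 109502 / 5279.4 ≈ 20.74 °C

T_f ≈ 20.7 °C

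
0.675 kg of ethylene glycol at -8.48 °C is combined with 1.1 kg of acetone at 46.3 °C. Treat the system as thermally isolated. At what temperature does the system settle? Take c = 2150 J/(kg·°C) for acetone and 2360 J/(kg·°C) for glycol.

T_f ≈ 24.3 °C

Taking heat into each body as positive, Σ m c ΔT = 0:
1.1·2150·(T − 46.3) + 0.675·2360·(T − (-8.48)) = 0
3958 T = 95991
T = 95991/3958 ≈ 24.25 °C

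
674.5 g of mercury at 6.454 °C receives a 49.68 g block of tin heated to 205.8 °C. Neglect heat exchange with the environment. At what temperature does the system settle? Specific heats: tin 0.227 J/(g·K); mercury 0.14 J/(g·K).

Set heat shed by the hot body equal to heat absorbed by the cold body:
49.68*0.227*(205.8 − T) = 674.5*0.14*(T − 6.454)
11.28(205.8 − T) = 94.43(T − 6.454)
105.71 T = 2930.3  ⇒  T ≈ 27.72 °C

T_f ≈ 27.7 °C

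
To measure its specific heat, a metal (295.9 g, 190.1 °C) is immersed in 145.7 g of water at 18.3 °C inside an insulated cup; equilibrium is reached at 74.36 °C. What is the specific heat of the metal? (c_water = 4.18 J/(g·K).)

Heat gained plus heat lost sum to zero:
295.9×c×(74.36 − 190.1) + 145.7×4.18×(74.36 − 18.3) = 0
-34247 c = -34142
c = -34142/-34247 ≈ 0.9969 J/(g·K)

c ≈ 0.997 J/(g·K)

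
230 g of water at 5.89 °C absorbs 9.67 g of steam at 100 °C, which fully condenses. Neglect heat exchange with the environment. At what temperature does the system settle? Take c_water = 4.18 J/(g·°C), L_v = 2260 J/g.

Let T be the final temperature. ΣQ_i = 0:
condense steam: −9.67×2260 = −21854; condensate cools 100→T: 9.67×4.18×(T − 100) = 40.42(T − 100); water warms: 230×4.18×(T − 5.89) = 961.4(T − 5.89)
1001.8 T = 21854 + 4042.1 + 5662.6 = 31559
T ≈ 31.50 °C (< 100 °C, so full condensation is consistent).

T_f ≈ 31.5 °C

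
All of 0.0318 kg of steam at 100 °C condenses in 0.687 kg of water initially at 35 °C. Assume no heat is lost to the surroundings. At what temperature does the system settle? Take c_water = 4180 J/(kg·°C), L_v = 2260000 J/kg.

T_f ≈ 61.8 °C

Heat gained plus heat lost sum to zero:
condense steam: −0.0318×2260000 = −71868
  condensate cools 100→T: 0.0318×4180×(T − 100) = 132.92(T − 100)
  water warms: 0.687×4180×(T − 35) = 2871.7(T − 35)
3004.6 T = 71868 + 13292 + 100508 = 185668
T ≈ 61.80 °C (< 100 °C, so full condensation is consistent).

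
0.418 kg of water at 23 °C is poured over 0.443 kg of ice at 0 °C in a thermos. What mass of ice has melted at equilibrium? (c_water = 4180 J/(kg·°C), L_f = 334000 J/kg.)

m_melted ≈ 0.12 kg

Water can give up m c ΔT = 0.418·4180·23 = 40187 J before reaching 0 °C.
To melt every bit of ice: 0.443·334000 = 147962 J.
40187 J < 147962 J, so only part of the ice melts and the system sits at 0 °C.
Mass melted = 40187/334000 ≈ 0.1203 kg.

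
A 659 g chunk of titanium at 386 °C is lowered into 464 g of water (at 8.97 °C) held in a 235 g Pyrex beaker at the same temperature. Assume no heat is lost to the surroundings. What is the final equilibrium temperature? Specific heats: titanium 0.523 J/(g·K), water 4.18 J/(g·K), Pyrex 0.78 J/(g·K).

T_f ≈ 61.6 °C

Conservation of energy gives ΣQ = 0:
659·0.523·(T − 386) + 464·4.18·(T − 8.97) + 235·0.78·(T − 8.97) = 0
344.66(T − 386) + 1939.5(T − 8.97) + 183.3(T − 8.97) = 0
(344.66 + 1939.5 + 183.3) T = 344.66·386 + 1939.5·8.97 + 183.3·8.97
T = 152079 / 2467.5 = 61.6 °C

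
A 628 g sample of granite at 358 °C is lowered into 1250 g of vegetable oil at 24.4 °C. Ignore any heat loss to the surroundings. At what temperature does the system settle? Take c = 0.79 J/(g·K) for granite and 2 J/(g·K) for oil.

T_f ≈ 79.6 °C

Let T be the final temperature. ΣQ_i = 0:
628*0.79*(T − 358) + 1250*2*(T − 24.4) = 0
496.12(T − 358) + 2500(T − 24.4) = 0
2996.1 T = 238611
T ≈ 79.64 °C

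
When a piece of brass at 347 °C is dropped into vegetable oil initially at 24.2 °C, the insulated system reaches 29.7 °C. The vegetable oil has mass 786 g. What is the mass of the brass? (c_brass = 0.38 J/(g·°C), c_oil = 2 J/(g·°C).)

m ≈ 71.7 g

Heat gained plus heat lost sum to zero:
m×0.38×(29.7 − 347) + 786×2×(29.7 − 24.2) = 0
-120.57 m = -8646
m = -8646/-120.57 ≈ 71.71 g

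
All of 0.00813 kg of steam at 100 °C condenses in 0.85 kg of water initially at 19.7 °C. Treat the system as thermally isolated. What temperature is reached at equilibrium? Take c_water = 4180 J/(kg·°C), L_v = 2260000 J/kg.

Heat gained plus heat lost sum to zero:
condense steam: −0.00813×2260000 = −18374
  condensed water 100 °C→T: 33.98(T − 100)
  original water: 3553(T − 19.7)
3587 T = 18374 + 3398.3 + 69994 = 91766
T ≈ 25.58 °C (< 100 °C, so full condensation is consistent).

T_f ≈ 25.6 °C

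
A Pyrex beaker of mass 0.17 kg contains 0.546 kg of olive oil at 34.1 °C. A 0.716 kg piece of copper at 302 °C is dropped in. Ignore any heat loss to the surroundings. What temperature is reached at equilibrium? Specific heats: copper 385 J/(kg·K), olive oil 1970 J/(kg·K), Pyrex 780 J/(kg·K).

T_f ≈ 83.9 °C

T_f = Σ m_i c_i T_i / Σ m_i c_i:
T_f = (275.66×302 + 1075.6×34.1 + 132.6×34.1) / (275.66 + 1075.6 + 132.6)
    = 124450 / 1483.9 ≈ 83.87 °C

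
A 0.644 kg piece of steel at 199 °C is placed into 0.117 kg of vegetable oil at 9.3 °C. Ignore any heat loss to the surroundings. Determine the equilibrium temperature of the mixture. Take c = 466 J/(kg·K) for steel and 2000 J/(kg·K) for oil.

T_f ≈ 115.9 °C

Heat gained plus heat lost sum to zero:
0.644·466·(T − 199) + 0.117·2000·(T − 9.3) = 0
(300.1 + 234) T = 300.1·199 + 234·9.3
T = 61897/534.1 ≈ 115.89 °C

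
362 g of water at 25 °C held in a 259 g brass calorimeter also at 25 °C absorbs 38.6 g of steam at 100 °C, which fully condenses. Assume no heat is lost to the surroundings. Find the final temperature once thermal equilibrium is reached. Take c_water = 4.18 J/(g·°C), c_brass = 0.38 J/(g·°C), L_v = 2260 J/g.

T_f ≈ 81.0 °C

Energy balance with sensible and latent terms:
condense steam: −38.6×2260 = −87236
  condensate cools 100→T: 38.6×4.18×(T − 100) = 161.35(T − 100)
  original water: 1513.2(T − 25)
  brass cup: 259×0.38×(T − 25) = 98.42(T − 25)
1772.9 T = 87236 + 16135 + 40290 = 143660
T ≈ 81.03 °C (< 100 °C, so full condensation is consistent).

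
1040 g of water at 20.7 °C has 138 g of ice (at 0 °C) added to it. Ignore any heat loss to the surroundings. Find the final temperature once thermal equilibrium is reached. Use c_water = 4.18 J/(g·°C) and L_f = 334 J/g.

Energy conservation, ΣQ = 0:
latent heat to melt: 138×334 = 46092; warm the meltwater: 576.84 T; water cools: 1040×4.18×(T − 20.7) = 4347.2(T − 20.7)
4924 T = 89987 − 46092 = 43895
T ≈ 8.91 °C (positive, so assuming full melt was valid).

T_f ≈ 8.9 °C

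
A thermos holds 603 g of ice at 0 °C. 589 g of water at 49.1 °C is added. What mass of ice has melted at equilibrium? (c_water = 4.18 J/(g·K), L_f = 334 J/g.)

Heat available from the water dropping to 0 °C: 589×4.18×49.1 = 120885 J.
Melting all 603 g of ice would need 603×334 = 201402 J.
That's not enough to melt it all — equilibrium is at 0 °C with ice remaining.
Mass melted = 120885/334 ≈ 361.9 g.

m_melted ≈ 362 g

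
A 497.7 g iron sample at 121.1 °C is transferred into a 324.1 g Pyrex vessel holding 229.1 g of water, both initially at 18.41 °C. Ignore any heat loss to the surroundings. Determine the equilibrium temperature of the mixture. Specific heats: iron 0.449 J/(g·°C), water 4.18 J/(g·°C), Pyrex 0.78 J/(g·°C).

T_f ≈ 34.4 °C

Setting the total heat transfer to zero:
497.7×0.449×(T − 121.1) + 229.1×4.18×(T − 18.41) + 324.1×0.78×(T − 18.41) = 0
223.47(T − 121.1) + 957.64(T − 18.41) + 252.8(T − 18.41) = 0
(223.47 + 957.64 + 252.8) T = 223.47×121.1 + 957.64×18.41 + 252.8×18.41
T ≈ 34.41 °C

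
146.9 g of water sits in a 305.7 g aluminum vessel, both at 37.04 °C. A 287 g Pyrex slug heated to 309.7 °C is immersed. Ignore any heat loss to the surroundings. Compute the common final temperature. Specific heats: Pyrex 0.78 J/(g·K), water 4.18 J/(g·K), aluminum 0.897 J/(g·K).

T_f ≈ 91.9 °C

T_f = Σ m_i c_i T_i / Σ m_i c_i:
T_f = (223.86×309.7 + 614.04×37.04 + 274.21×37.04) / (223.86 + 614.04 + 274.21)
    = 102230 / 1112.1 ≈ 91.92 °C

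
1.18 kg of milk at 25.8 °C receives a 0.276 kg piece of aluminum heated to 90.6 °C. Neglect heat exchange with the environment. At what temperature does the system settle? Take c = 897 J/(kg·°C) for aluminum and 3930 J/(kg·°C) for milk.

T_f ≈ 29.1 °C

With ΣQ=0 the equilibrium temperature is the m·c-weighted mean:
T_f = (247.57×90.6 + 4637.4×25.8) / (247.57 + 4637.4)
    = 142075 / 4885 ≈ 29.08 °C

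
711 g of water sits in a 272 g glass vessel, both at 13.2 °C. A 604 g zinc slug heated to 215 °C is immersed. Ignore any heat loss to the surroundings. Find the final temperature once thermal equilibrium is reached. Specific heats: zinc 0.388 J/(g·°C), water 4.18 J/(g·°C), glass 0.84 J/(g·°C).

T_f ≈ 27.0 °C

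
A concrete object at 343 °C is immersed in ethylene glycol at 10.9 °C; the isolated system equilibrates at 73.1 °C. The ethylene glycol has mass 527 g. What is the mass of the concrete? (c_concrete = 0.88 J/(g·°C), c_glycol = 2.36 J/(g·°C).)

Setting the total heat transfer to zero:
m×0.88×(73.1 − 343) + 527×2.36×(73.1 − 10.9) = 0
-237.51 m = -77359
m = -77359/-237.51 ≈ 325.7 g

m ≈ 326 g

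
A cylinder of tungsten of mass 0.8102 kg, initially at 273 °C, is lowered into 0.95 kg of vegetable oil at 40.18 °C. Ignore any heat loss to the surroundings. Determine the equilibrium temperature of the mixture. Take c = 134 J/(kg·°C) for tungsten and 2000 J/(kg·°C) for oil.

With ΣQ=0 the equilibrium temperature is the m·c-weighted mean:
T_f = (108.57*273 + 1900*40.18) / (108.57 + 1900)
    = 105981 / 2008.6 ≈ 52.76 °C

T_f ≈ 52.8 °C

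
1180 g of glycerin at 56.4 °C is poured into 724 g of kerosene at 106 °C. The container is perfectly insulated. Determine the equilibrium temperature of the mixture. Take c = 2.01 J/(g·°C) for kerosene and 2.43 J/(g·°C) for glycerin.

T_f ≈ 73.1 °C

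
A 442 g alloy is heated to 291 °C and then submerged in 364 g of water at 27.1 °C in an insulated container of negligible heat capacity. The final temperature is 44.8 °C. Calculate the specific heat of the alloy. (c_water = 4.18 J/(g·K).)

c ≈ 0.247 J/(g·K)

m_s c (T_s − T_f) = m_water c_water (T_f − T_0):
442×c×(291 − 44.8) = 364×4.18×(44.8 − 27.1)
108820 c = 26931  ⇒  c ≈ 0.2475 J/(g·K)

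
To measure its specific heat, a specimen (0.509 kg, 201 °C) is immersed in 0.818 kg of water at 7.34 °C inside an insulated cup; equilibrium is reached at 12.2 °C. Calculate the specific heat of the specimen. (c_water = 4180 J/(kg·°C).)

Heat gained plus heat lost sum to zero:
0.509×c×(12.2 − 201) + 0.818×4180×(12.2 − 7.34) = 0
-96.1 c = -16618
c = -16618/-96.1 ≈ 172.9 J/(kg·°C)

c ≈ 173 J/(kg·°C)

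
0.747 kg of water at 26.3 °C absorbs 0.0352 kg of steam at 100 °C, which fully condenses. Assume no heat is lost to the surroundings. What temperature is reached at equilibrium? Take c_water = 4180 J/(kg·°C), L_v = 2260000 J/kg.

Energy conservation, ΣQ = 0:
steam→water at 100 °C releases m L_v = 0.0352×2260000 = 79552
  condensate cools 100→T: 0.0352×4180×(T − 100) = 147.14(T − 100)
  water warms: 0.747×4180×(T − 26.3) = 3122.5(T − 26.3)
3269.6 T = 79552 + 14714 + 82121 = 176386
T ≈ 53.95 °C (< 100 °C, so full condensation is consistent).

T_f ≈ 53.9 °C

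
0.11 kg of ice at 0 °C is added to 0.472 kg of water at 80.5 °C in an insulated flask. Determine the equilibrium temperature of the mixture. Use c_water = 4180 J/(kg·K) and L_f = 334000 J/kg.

Sum of m c ΔT and latent-heat terms is zero:
latent heat to melt: 0.11×334000 = 36740; meltwater 0→T: 0.11×4180×T = 459.8 T; water cools: 0.472×4180×(T − 80.5) = 1973(T − 80.5)
2432.8 T = 158823 − 36740 = 122083
T ≈ 50.18 °C. Since T > 0 °C, the all-ice-melts assumption holds.

T_f ≈ 50.2 °C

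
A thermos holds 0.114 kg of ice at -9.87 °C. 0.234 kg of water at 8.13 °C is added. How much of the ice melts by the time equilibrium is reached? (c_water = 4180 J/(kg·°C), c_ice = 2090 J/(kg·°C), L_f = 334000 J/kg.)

m_melted ≈ 0.0168 kg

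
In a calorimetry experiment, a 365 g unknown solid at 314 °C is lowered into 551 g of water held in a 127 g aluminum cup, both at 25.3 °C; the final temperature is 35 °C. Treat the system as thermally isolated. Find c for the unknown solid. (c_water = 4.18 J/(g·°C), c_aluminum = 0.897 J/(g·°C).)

c ≈ 0.23 J/(g·°C)

Heat gained plus heat lost sum to zero:
365×c×(35 − 314) + 551×4.18×(35 − 25.3) + 127×0.897×(35 − 25.3) = 0
-101835 c = -23446
c = -23446/-101835 ≈ 0.2302 J/(g·°C)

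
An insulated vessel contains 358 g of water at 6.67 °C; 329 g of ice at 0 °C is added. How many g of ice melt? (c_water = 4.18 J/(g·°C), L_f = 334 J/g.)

m_melted ≈ 29.9 g

Heat available from the water dropping to 0 °C: 358×4.18×6.67 = 9981.3 J.
To melt every bit of ice: 329×334 = 109886 J.
Since 9981.3 < 109886 J, not all the ice melts; equilibrium is at 0 °C.
m_melt = 9981.3 / L_f = 29.88 g.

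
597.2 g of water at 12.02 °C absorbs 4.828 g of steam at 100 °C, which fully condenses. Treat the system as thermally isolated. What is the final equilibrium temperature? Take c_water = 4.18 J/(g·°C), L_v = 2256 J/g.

T_f ≈ 17.1 °C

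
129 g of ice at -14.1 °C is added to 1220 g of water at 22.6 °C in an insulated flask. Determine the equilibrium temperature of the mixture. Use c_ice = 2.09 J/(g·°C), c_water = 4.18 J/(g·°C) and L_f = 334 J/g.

Conservation of energy gives ΣQ = 0:
ice -14.1→0 °C: 129×2.09×14.1 = 3801.5
  fusion: m_ice L_f = 129×334 = 43086
  meltwater 0→T: 129×4.18×T = 539.22 T
  water: 5099.6(T − 22.6)
5638.8 T = 115251 − 46888 = 68363
T ≈ 12.12 °C (positive, so assuming full melt was valid).

T_f ≈ 12.1 °C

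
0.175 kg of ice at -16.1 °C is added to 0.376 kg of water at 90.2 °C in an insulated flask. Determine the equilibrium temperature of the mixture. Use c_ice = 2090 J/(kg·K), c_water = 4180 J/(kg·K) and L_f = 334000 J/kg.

T_f ≈ 33.6 °C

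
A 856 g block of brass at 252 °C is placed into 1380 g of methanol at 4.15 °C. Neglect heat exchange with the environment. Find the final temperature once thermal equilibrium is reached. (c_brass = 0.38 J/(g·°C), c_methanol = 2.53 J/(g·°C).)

T_f ≈ 25.3 °C

With ΣQ=0 the equilibrium temperature is the m·c-weighted mean:
T_f = (325.28*252 + 3491.4*4.15) / (325.28 + 3491.4)
    = 96460 / 3816.7 ≈ 25.27 °C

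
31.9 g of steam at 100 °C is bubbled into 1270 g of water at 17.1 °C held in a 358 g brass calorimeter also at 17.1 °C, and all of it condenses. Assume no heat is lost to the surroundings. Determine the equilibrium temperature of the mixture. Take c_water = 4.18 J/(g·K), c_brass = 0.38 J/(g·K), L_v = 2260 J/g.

T_f ≈ 32.0 °C

Let T be the final temperature. ΣQ_i = 0:
condense steam: −31.9×2260 = −72094; condensate cools 100→T: 31.9×4.18×(T − 100) = 133.34(T − 100); original water: 5308.6(T − 17.1); brass cup: 358×0.38×(T − 17.1) = 136.04(T − 17.1)
5578 T = 72094 + 13334 + 93103 = 178532
T ≈ 32.01 °C, under the boiling point, so the assumption holds.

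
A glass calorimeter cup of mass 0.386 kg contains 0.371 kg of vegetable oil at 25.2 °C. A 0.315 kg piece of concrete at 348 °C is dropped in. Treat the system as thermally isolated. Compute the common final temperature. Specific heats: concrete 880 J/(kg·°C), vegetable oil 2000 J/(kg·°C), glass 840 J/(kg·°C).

T_f ≈ 91.8 °C

T_f is the heat-capacity-weighted average of the initial temperatures:
T_f = (277.2·348 + 742·25.2 + 324.24·25.2) / (277.2 + 742 + 324.24)
    = 123335 / 1343.4 ≈ 91.81 °C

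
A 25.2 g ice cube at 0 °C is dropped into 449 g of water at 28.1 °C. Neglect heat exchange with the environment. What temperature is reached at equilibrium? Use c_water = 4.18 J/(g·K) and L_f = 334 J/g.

T_f ≈ 22.4 °C

Taking heat into each body as positive, Σ m c ΔT = 0:
fusion: m_ice L_f = 25.2·334 = 8416.8
  warm the meltwater: 105.34 T
  water cools: 449·4.18·(T − 28.1) = 1876.8(T − 28.1)
1982.2 T = 52739 − 8416.8 = 44322
T ≈ 22.36 °C — above 0 °C, consistent with complete melting.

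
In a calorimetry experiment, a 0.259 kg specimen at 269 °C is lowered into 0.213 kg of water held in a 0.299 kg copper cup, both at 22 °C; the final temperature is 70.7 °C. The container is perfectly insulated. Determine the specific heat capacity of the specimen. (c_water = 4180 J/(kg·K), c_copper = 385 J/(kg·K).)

c ≈ 953 J/(kg·K)

Net heat exchanged in the isolated system is zero:
0.259×c×(70.7 − 269) + 0.213×4180×(70.7 − 22) + 0.299×385×(70.7 − 22) = 0
-51.36 c = -48966
c = -48966/-51.36 ≈ 953.4 J/(kg·K)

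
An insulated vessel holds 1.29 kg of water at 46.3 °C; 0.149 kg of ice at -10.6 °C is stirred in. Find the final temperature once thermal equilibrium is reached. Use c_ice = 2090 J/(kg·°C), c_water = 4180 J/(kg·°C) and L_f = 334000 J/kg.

T_f ≈ 32.7 °C

Heat gained plus heat lost sum to zero:
ice -10.6→0 °C: 0.149·2090·10.6 = 3300.9
  melt ice: 0.149·334000 = 49766
  meltwater 0→T: 0.149·4180·T = 622.82 T
  water cools: 1.29·4180·(T − 46.3) = 5392.2(T − 46.3)
6015 T = 249659 − 53067 = 196592
T ≈ 32.68 °C — above 0 °C, consistent with complete melting.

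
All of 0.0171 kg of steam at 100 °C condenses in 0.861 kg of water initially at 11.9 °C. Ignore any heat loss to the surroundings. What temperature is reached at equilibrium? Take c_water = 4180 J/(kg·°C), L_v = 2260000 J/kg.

Net heat exchanged in the isolated system is zero:
latent heat released on condensation: 0.0171×2260000 = 38646
  condensed water 100 °C→T: 71.48(T − 100)
  original water: 3599(T − 11.9)
3670.5 T = 38646 + 7147.8 + 42828 = 88622
T ≈ 24.14 °C, under the boiling point, so the assumption holds.

T_f ≈ 24.1 °C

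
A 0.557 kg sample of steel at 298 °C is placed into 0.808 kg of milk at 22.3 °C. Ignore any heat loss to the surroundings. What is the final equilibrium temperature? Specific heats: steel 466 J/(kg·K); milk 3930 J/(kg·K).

T_f ≈ 43.1 °C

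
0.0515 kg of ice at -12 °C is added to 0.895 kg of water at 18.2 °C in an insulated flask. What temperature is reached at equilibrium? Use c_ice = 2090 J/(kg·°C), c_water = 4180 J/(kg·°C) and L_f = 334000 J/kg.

Taking heat into each body as positive, Σ m c ΔT = 0:
ice -12→0 °C: 0.0515×2090×12 = 1291.6; latent heat to melt: 0.0515×334000 = 17201; meltwater 0→T: 0.0515×4180×T = 215.27 T; water: 3741.1(T − 18.2)
3956.4 T = 68088 − 18493 = 49595
T ≈ 12.54 °C — above 0 °C, consistent with complete melting.

T_f ≈ 12.5 °C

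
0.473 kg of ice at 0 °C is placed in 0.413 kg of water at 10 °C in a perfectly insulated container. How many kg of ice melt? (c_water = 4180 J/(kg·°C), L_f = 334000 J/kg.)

m_melted ≈ 0.0517 kg

Heat available from the water dropping to 0 °C: 0.413×4180×10 = 17263 J.
Fully melting the ice requires m_ice L_f = 0.473×334000 = 157982 J.
That's not enough to melt it all — equilibrium is at 0 °C with ice remaining.
m_melt = 17263 / L_f = 0.05169 kg.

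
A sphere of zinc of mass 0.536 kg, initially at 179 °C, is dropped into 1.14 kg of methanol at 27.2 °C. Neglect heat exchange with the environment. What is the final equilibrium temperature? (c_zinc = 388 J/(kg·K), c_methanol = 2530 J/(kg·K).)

|Q_zinc| = |Q_methanol|:
0.536*388*(179 − T) = 1.14*2530*(T − 27.2)
207.97(179 − T) = 2884.2(T − 27.2)
3092.2 T = 115677  ⇒  T ≈ 37.41 °C

T_f ≈ 37.4 °C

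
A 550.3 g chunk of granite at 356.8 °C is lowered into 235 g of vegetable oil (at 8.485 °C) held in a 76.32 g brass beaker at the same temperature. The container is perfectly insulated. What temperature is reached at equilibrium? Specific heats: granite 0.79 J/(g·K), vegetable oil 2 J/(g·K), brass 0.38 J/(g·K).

Let T be the final temperature. ΣQ_i = 0:
550.3·0.79·(T − 356.8) + 235·2·(T − 8.485) + 76.32·0.38·(T − 8.485) = 0
434.74(T − 356.8) + 470(T − 8.485) + 29(T − 8.485) = 0
(434.74 + 470 + 29) T = 434.74·356.8 + 470·8.485 + 29·8.485
T = 159348/933.74 ≈ 170.66 °C

T_f ≈ 170.7 °C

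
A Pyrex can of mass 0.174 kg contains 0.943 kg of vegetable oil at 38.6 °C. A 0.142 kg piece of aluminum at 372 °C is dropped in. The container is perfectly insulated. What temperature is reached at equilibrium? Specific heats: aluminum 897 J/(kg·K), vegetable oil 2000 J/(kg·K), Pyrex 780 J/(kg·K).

Heat gained plus heat lost sum to zero:
0.142·897·(T − 372) + 0.943·2000·(T − 38.6) + 0.174·780·(T − 38.6) = 0
2149.1 T = 125422
T = 125422/2149.1 ≈ 58.36 °C

T_f ≈ 58.4 °C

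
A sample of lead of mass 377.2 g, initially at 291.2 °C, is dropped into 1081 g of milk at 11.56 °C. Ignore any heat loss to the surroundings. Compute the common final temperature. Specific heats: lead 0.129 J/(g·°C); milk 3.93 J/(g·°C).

T_f ≈ 14.7 °C

Conservation of energy gives ΣQ = 0:
377.2*0.129*(T − 291.2) + 1081*3.93*(T − 11.56) = 0
48.66(T − 291.2) + 4248.3(T − 11.56) = 0
4297 T = 63280
T ≈ 14.73 °C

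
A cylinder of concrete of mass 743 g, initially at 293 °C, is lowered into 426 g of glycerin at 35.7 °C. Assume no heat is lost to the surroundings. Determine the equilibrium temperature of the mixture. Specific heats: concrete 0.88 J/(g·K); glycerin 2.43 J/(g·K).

T_f ≈ 135.3 °C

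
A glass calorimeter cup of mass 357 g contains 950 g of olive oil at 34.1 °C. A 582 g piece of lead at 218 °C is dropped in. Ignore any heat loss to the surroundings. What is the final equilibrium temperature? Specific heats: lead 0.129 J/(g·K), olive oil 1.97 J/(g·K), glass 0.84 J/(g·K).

T_f ≈ 40.2 °C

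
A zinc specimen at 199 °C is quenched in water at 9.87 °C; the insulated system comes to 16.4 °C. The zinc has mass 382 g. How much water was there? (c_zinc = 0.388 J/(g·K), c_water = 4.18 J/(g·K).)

|Q_zinc| = |Q_water|:
382·0.388·(199 − 16.4) = m·4.18·(16.4 − 9.87)
27.3 m = 27064  ⇒  m ≈ 991.5 g

m ≈ 992 g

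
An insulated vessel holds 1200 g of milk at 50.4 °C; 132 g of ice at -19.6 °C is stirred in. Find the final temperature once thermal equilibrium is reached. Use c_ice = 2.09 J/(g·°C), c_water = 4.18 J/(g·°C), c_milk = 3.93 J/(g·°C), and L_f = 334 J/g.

T_f ≈ 35.7 °C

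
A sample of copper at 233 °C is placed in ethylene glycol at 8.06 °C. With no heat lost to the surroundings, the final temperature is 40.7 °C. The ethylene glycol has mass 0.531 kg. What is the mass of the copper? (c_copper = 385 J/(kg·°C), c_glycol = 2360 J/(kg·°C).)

Heat lost by the copper = heat gained by the glycol:
m×385×(233 − 40.7) = 0.531×2360×(40.7 − 8.06)
74036 m = 40903  ⇒  m ≈ 0.5525 kg

m ≈ 0.552 kg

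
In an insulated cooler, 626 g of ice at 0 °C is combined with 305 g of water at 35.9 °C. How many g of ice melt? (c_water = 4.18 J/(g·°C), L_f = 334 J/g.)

m_melted ≈ 137 g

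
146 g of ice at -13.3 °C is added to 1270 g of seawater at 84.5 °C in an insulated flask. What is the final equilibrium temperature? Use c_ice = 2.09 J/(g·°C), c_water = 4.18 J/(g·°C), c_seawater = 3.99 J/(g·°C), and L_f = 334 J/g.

Energy conservation, ΣQ = 0:
warm ice to 0 °C: 146×2.09×(0 − (-13.3)) = 4058.4; melt ice: 146×334 = 48764; meltwater 0→T: 146×4.18×T = 610.28 T; seawater: 5067.3(T − 84.5)
5677.6 T = 428187 − 52822 = 375364
T ≈ 66.11 °C (positive, so assuming full melt was valid).

T_f ≈ 66.1 °C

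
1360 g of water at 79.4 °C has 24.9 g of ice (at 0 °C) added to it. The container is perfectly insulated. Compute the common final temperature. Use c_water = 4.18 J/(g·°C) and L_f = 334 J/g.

T_f ≈ 76.5 °C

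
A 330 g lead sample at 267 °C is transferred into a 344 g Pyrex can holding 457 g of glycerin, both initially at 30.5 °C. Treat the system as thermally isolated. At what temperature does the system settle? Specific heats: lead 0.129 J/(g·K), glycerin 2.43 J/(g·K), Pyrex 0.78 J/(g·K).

T_f ≈ 37.6 °C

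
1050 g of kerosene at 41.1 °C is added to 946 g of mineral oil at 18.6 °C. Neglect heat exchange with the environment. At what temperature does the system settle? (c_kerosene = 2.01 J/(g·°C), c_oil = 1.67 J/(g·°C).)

T_f ≈ 31.5 °C

Energy conservation, ΣQ = 0:
1050·2.01·(T − 41.1) + 946·1.67·(T − 18.6) = 0
2110.5(T − 41.1) + 1579.8(T − 18.6) = 0
(2110.5 + 1579.8) T = 2110.5·41.1 + 1579.8·18.6
T ≈ 31.47 °C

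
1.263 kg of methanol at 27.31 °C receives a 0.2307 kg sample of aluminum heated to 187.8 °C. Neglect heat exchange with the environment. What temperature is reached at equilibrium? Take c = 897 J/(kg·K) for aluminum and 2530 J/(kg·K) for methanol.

T_f ≈ 37.1 °C

Heat lost by the aluminum equals heat gained by the methanol:
0.2307*897*(187.8 − T) = 1.263*2530*(T − 27.31)
206.94(187.8 − T) = 3195.4(T − 27.31)
3402.3 T = 126129  ⇒  T ≈ 37.07 °C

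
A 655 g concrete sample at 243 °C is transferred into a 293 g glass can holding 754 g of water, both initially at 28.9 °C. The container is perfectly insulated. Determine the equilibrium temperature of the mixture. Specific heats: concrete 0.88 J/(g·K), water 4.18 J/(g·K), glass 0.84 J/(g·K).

Setting the total heat transfer to zero:
655*0.88*(T − 243) + 754*4.18*(T − 28.9) + 293*0.84*(T − 28.9) = 0
576.4(T − 243) + 3151.7(T − 28.9) + 246.12(T − 28.9) = 0
3974.2 T = 238263
T ≈ 59.95 °C

T_f ≈ 60.0 °C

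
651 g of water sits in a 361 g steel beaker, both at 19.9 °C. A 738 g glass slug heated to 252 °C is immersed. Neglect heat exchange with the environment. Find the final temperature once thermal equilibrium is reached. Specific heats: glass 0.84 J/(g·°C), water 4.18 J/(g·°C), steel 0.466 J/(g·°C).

T_f ≈ 60.9 °C

Setting the total heat transfer to zero:
738·0.84·(T − 252) + 651·4.18·(T − 19.9) + 361·0.466·(T − 19.9) = 0
619.92(T − 252) + 2721.2(T − 19.9) + 168.23(T − 19.9) = 0
(619.92 + 2721.2 + 168.23) T = 619.92·252 + 2721.2·19.9 + 168.23·19.9
T = 213719/3509.3 ≈ 60.90 °C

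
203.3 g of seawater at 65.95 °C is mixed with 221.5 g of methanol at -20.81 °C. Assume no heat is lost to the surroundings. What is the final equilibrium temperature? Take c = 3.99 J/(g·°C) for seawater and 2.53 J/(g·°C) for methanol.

Set heat shed by the hot body equal to heat absorbed by the cold body:
203.3*3.99*(65.95 − T) = 221.5*2.53*(T − (-20.81))
811.17(65.95 − T) = 560.39(T − (-20.81))
1371.6 T = 41835  ⇒  T ≈ 30.50 °C

T_f ≈ 30.5 °C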